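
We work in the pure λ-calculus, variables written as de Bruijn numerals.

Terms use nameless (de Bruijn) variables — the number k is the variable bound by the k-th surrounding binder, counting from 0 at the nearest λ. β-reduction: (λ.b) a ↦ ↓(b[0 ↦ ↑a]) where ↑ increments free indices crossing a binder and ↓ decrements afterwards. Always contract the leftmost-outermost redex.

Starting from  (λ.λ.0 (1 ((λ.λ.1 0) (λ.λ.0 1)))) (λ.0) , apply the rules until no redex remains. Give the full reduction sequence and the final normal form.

  start: (λ.λ.0 (1 ((λ.λ.1 0) (λ.λ.0 1)))) (λ.0)
  step 1: λ.0 ((λ.0) ((λ.λ.1 0) (λ.λ.0 1)))
  step 2: λ.0 ((λ.λ.1 0) (λ.λ.0 1))
  step 3: λ.0 (λ.(λ.λ.0 1) 0)
  step 4: λ.0 (λ.λ.0 1)

Answer: normal form = λ.0 (λ.λ.0 1)  (in 4 steps)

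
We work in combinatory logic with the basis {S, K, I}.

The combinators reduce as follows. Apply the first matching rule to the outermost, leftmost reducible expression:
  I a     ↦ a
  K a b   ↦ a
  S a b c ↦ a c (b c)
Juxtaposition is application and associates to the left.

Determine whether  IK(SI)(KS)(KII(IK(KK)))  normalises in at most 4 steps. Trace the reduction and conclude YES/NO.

Answer: NO — after 4 steps the term is SI(IK(KK)), not yet normal

Working:
  start: IK(SI)(KS)(KII(IK(KK)))
  [1] K(SI)(KS)(KII(IK(KK)))
  [2] SI(KII(IK(KK)))
  [3] SI(I(IK(KK)))
  [4] SI(IK(KK))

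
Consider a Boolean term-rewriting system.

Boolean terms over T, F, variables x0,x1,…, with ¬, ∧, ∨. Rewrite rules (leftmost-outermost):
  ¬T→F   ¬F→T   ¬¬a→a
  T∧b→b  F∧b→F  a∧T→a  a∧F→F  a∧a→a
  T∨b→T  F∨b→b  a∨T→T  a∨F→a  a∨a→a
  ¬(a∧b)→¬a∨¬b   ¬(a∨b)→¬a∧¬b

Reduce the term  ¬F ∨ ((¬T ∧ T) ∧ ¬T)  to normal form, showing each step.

Answer: normal form = T  (in 2 steps)

Reduction:
  start: ¬F ∨ ((¬T ∧ T) ∧ ¬T)
  step 1: T ∨ ((¬T ∧ T) ∧ ¬T)
  step 2: T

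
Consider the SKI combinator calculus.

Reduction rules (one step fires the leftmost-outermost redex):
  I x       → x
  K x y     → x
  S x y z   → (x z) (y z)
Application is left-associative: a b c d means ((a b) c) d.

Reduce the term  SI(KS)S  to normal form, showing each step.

  start: SI(KS)S
  step 1: IS(KSS)
  step 2: S(KSS)
  step 3: SS

Answer: normal form = SS  (in 3 steps)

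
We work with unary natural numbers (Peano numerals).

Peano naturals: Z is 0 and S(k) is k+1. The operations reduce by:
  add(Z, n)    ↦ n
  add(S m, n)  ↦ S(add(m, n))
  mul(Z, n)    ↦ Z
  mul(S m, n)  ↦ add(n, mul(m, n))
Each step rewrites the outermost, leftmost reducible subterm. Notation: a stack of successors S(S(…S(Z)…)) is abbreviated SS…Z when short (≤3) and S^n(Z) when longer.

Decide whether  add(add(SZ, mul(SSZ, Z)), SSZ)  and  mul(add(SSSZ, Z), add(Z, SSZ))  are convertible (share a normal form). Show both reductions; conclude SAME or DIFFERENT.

Answer: DIFFERENT — A ⇓ SSSZ, B ⇓ S^6(Z)

Working:
Term A:
  start: add(add(SZ, mul(SSZ, Z)), SSZ)
  step 1: add(S(add(Z, mul(SSZ, Z))), SSZ)
  step 2: S(add(add(Z, mul(SSZ, Z)), SSZ))
  step 3: S(add(mul(SSZ, Z), SSZ))
  step 4: S(add(add(Z, mul(SZ, Z)), SSZ))
  step 5: S(add(mul(SZ, Z), SSZ))
  step 6: S(add(add(Z, mul(Z, Z)), SSZ))
  step 7: S(add(mul(Z, Z), SSZ))
  step 8: S(add(Z, SSZ))
  step 9: SSSZ

Term B:
  start: mul(add(SSSZ, Z), add(Z, SSZ))
  step 1: mul(S(add(SSZ, Z)), add(Z, SSZ))
  step 2: add(add(Z, SSZ), mul(add(SSZ, Z), add(Z, SSZ)))
  step 3: add(SSZ, mul(add(SSZ, Z), add(Z, SSZ)))
  step 4: S(add(SZ, mul(add(SSZ, Z), add(Z, SSZ))))
  step 5: S(S(add(Z, mul(add(SSZ, Z), add(Z, SSZ)))))
  step 6: S(S(mul(add(SSZ, Z), add(Z, SSZ))))
  step 7: S(S(mul(S(add(SZ, Z)), add(Z, SSZ))))
  step 8: S(S(add(add(Z, SSZ), mul(add(SZ, Z), add(Z, SSZ)))))
  step 9: S(S(add(SSZ, mul(add(SZ, Z), add(Z, SSZ)))))
  step 10: S(S(S(add(SZ, mul(add(SZ, Z), add(Z, SSZ))))))
  step 11: S(S(S(S(add(Z, mul(add(SZ, Z), add(Z, SSZ)))))))
  step 12: S(S(S(S(mul(add(SZ, Z), add(Z, SSZ))))))
  step 13: S(S(S(S(mul(S(add(Z, Z)), add(Z, SSZ))))))
  step 14: S(S(S(S(add(add(Z, SSZ), mul(add(Z, Z), add(Z, SSZ)))))))
  step 15: S(S(S(S(add(SSZ, mul(add(Z, Z), add(Z, SSZ)))))))
  step 16: S(S(S(S(S(add(SZ, mul(add(Z, Z), add(Z, SSZ))))))))
  step 17: S(S(S(S(S(S(add(Z, mul(add(Z, Z), add(Z, SSZ)))))))))
  step 18: S(S(S(S(S(S(mul(add(Z, Z), add(Z, SSZ))))))))
  step 19: S(S(S(S(S(S(mul(Z, add(Z, SSZ))))))))
  step 20: S^6(Z)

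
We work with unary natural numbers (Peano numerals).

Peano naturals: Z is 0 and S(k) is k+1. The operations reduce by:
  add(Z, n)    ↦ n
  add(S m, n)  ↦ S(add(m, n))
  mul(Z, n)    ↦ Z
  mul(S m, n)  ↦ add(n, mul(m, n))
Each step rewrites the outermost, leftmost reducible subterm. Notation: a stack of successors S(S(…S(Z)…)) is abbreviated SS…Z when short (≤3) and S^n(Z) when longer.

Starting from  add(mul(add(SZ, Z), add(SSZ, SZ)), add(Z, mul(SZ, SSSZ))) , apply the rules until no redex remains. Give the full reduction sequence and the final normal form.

  start: add(mul(add(SZ, Z), add(SSZ, SZ)), add(Z, mul(SZ, SSSZ)))
  [1] add(mul(S(add(Z, Z)), add(SSZ, SZ)), add(Z, mul(SZ, SSSZ)))
  [2] add(add(add(SSZ, SZ), mul(add(Z, Z), add(SSZ, SZ))), add(Z, mul(SZ, SSSZ)))
  [3] add(add(S(add(SZ, SZ)), mul(add(Z, Z), add(SSZ, SZ))), add(Z, mul(SZ, SSSZ)))
  [4] add(S(add(add(SZ, SZ), mul(add(Z, Z), add(SSZ, SZ)))), add(Z, mul(SZ, SSSZ)))
  [5] S(add(add(add(SZ, SZ), mul(add(Z, Z), add(SSZ, SZ))), add(Z, mul(SZ, SSSZ))))
  [6] S(add(add(S(add(Z, SZ)), mul(add(Z, Z), add(SSZ, SZ))), add(Z, mul(SZ, SSSZ))))
  [7] S(add(S(add(add(Z, SZ), mul(add(Z, Z), add(SSZ, SZ)))), add(Z, mul(SZ, SSSZ))))
  [8] S(S(add(add(add(Z, SZ), mul(add(Z, Z), add(SSZ, SZ))), add(Z, mul(SZ, SSSZ)))))
  [9] S(S(add(add(SZ, mul(add(Z, Z), add(SSZ, SZ))), add(Z, mul(SZ, SSSZ)))))
  [10] S(S(add(S(add(Z, mul(add(Z, Z), add(SSZ, SZ)))), add(Z, mul(SZ, SSSZ)))))
  [11] S(S(S(add(add(Z, mul(add(Z, Z), add(SSZ, SZ))), add(Z, mul(SZ, SSSZ))))))
  [12] S(S(S(add(mul(add(Z, Z), add(SSZ, SZ)), add(Z, mul(SZ, SSSZ))))))
  [13] S(S(S(add(mul(Z, add(SSZ, SZ)), add(Z, mul(SZ, SSSZ))))))
  [14] S(S(S(add(Z, add(Z, mul(SZ, SSSZ))))))
  [15] S(S(S(add(Z, mul(SZ, SSSZ)))))
  [16] S(S(S(mul(SZ, SSSZ))))
  [17] S(S(S(add(SSSZ, mul(Z, SSSZ)))))
  [18] S(S(S(S(add(SSZ, mul(Z, SSSZ))))))
  [19] S(S(S(S(S(add(SZ, mul(Z, SSSZ)))))))
  [20] S(S(S(S(S(S(add(Z, mul(Z, SSSZ))))))))
  [21] S(S(S(S(S(S(mul(Z, SSSZ)))))))
  [22] S^6(Z)

Answer: normal form = S^6(Z)  (in 22 steps)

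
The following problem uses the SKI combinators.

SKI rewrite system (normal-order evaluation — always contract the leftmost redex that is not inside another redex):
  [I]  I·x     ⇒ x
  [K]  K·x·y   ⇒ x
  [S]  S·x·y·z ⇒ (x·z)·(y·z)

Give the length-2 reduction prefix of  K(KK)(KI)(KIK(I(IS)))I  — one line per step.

Answer: after 2 steps: KI

Working:
  start: K(KK)(KI)(KIK(I(IS)))I
  →1  KK(KIK(I(IS)))I
  →2  KI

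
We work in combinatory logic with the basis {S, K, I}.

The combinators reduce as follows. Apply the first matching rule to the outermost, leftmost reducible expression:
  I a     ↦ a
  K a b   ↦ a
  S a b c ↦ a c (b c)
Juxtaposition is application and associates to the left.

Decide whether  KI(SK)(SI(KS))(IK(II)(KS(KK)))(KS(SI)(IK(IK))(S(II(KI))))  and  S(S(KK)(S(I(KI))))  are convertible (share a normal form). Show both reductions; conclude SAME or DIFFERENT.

Answer: SAME — A ⇓ S(S(KK)(S(KI))), B ⇓ S(S(KK)(S(KI)))

Working:
Term A:
  start: KI(SK)(SI(KS))(IK(II)(KS(KK)))(KS(SI)(IK(IK))(S(II(KI))))
  step 1: I(SI(KS))(IK(II)(KS(KK)))(KS(SI)(IK(IK))(S(II(KI))))
  step 2: SI(KS)(IK(II)(KS(KK)))(KS(SI)(IK(IK))(S(II(KI))))
  step 3: I(IK(II)(KS(KK)))(KS(IK(II)(KS(KK))))(KS(SI)(IK(IK))(S(II(KI))))
  step 4: IK(II)(KS(KK))(KS(IK(II)(KS(KK))))(KS(SI)(IK(IK))(S(II(KI))))
  step 5: K(II)(KS(KK))(KS(IK(II)(KS(KK))))(KS(SI)(IK(IK))(S(II(KI))))
  step 6: II(KS(IK(II)(KS(KK))))(KS(SI)(IK(IK))(S(II(KI))))
  step 7: I(KS(IK(II)(KS(KK))))(KS(SI)(IK(IK))(S(II(KI))))
  step 8: KS(IK(II)(KS(KK)))(KS(SI)(IK(IK))(S(II(KI))))
  step 9: S(KS(SI)(IK(IK))(S(II(KI))))
  step 10: S(S(IK(IK))(S(II(KI))))
  step 11: S(S(K(IK))(S(II(KI))))
  step 12: S(S(KK)(S(II(KI))))
  step 13: S(S(KK)(S(I(KI))))
  step 14: S(S(KK)(S(KI)))

Term B:
  start: S(S(KK)(S(I(KI))))
  step 1: S(S(KK)(S(KI)))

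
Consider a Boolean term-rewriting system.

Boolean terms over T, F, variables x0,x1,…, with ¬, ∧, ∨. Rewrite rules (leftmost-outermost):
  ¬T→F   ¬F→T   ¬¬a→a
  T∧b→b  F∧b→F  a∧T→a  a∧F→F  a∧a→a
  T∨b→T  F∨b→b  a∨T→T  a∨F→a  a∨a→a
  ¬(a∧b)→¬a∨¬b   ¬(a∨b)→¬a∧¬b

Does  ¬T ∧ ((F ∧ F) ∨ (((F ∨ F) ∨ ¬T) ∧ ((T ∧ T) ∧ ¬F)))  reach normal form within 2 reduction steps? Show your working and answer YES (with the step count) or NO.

Answer: YES — reaches normal form F in 2 ≤ 2 steps

Derivation:
  start: ¬T ∧ ((F ∧ F) ∨ (((F ∨ F) ∨ ¬T) ∧ ((T ∧ T) ∧ ¬F)))
  [1] F ∧ ((F ∧ F) ∨ (((F ∨ F) ∨ ¬T) ∧ ((T ∧ T) ∧ ¬F)))
  [2] F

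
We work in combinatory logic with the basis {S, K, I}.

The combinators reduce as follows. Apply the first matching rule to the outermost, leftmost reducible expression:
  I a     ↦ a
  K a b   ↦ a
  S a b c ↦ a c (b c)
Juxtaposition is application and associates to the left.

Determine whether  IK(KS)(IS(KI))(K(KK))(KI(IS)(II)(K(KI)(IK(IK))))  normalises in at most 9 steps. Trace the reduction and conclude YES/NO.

Answer: YES — reaches normal form S(KI) in 8 ≤ 9 steps

Working:
  start: IK(KS)(IS(KI))(K(KK))(KI(IS)(II)(K(KI)(IK(IK))))
  [1] K(KS)(IS(KI))(K(KK))(KI(IS)(II)(K(KI)(IK(IK))))
  [2] KS(K(KK))(KI(IS)(II)(K(KI)(IK(IK))))
  [3] S(KI(IS)(II)(K(KI)(IK(IK))))
  [4] S(I(II)(K(KI)(IK(IK))))
  [5] S(II(K(KI)(IK(IK))))
  [6] S(I(K(KI)(IK(IK))))
  [7] S(K(KI)(IK(IK)))
  [8] S(KI)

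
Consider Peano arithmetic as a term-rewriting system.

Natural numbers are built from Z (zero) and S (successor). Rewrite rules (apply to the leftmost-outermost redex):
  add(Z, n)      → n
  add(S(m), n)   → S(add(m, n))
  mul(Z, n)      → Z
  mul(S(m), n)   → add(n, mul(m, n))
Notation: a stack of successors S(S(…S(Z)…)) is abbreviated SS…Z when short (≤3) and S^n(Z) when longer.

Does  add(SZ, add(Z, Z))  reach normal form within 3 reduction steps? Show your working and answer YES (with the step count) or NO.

Answer: YES — reaches normal form SZ in 3 ≤ 3 steps

Derivation:
  start: add(SZ, add(Z, Z))
  →1  S(add(Z, add(Z, Z)))
  →2  S(add(Z, Z))
  →3  SZ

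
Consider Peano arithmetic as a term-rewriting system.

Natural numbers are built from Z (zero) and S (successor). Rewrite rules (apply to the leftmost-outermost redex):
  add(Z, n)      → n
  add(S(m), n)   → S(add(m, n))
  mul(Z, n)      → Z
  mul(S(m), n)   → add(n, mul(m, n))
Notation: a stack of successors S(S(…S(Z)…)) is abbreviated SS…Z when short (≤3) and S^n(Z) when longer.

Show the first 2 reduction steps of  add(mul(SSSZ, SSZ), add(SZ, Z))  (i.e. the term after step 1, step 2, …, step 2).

Answer: after 2 steps: add(S(add(SZ, mul(SSZ, SSZ))), add(SZ, Z))

Derivation:
  start: add(mul(SSSZ, SSZ), add(SZ, Z))
  [1] add(add(SSZ, mul(SSZ, SSZ)), add(SZ, Z))
  [2] add(S(add(SZ, mul(SSZ, SSZ))), add(SZ, Z))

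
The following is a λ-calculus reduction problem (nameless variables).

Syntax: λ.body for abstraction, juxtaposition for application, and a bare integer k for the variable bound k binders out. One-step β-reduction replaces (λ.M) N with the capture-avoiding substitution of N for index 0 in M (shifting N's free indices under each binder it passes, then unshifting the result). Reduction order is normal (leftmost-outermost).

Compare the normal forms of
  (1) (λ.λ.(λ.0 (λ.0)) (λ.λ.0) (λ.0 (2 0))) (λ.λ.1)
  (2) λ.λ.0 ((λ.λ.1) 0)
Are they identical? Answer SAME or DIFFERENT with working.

Answer: SAME — A ⇓ λ.λ.0 (λ.1), B ⇓ λ.λ.0 (λ.1)

Derivation:
Term A:
  start: (λ.λ.(λ.0 (λ.0)) (λ.λ.0) (λ.0 (2 0))) (λ.λ.1)
  [1] λ.(λ.0 (λ.0)) (λ.λ.0) (λ.0 ((λ.λ.1) 0))
  [2] λ.(λ.λ.0) (λ.0) (λ.0 ((λ.λ.1) 0))
  [3] λ.(λ.0) (λ.0 ((λ.λ.1) 0))
  [4] λ.λ.0 ((λ.λ.1) 0)
  [5] λ.λ.0 (λ.1)

Term B:
  start: λ.λ.0 ((λ.λ.1) 0)
  [1] λ.λ.0 (λ.1)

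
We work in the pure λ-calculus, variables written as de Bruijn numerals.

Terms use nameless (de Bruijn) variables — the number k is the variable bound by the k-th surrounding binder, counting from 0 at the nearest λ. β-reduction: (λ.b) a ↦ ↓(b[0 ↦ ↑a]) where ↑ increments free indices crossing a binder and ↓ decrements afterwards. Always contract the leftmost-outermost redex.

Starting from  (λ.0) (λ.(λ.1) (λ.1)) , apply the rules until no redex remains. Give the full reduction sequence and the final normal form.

  start: (λ.0) (λ.(λ.1) (λ.1))
  [1] λ.(λ.1) (λ.1)
  [2] λ.0

Answer: normal form = λ.0  (in 2 steps)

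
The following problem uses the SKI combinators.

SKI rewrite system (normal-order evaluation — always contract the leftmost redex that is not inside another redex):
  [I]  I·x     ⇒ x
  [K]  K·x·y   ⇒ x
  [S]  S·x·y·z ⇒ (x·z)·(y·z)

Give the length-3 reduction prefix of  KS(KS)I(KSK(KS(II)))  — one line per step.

Answer: after 3 steps: SI(SS)

Derivation:
  start: KS(KS)I(KSK(KS(II)))
  [1] SI(KSK(KS(II)))
  [2] SI(S(KS(II)))
  [3] SI(SS)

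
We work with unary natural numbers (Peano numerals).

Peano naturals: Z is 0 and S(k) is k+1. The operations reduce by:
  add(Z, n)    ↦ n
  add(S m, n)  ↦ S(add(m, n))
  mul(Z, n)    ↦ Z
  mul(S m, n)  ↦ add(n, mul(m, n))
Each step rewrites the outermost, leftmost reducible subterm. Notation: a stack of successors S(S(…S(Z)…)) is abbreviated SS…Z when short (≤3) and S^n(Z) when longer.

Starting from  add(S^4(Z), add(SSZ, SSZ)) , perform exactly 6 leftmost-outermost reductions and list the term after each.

Answer: after 6 steps: S(S(S(S(S(add(SZ, SSZ))))))

Reduction:
  start: add(S^4(Z), add(SSZ, SSZ))
  step 1: S(add(SSSZ, add(SSZ, SSZ)))
  step 2: S(S(add(SSZ, add(SSZ, SSZ))))
  step 3: S(S(S(add(SZ, add(SSZ, SSZ)))))
  step 4: S(S(S(S(add(Z, add(SSZ, SSZ))))))
  step 5: S(S(S(S(add(SSZ, SSZ)))))
  step 6: S(S(S(S(S(add(SZ, SSZ))))))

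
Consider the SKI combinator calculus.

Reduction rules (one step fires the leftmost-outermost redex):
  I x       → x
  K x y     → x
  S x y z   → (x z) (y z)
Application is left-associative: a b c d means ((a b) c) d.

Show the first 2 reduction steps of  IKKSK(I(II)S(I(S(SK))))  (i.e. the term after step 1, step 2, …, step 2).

  start: IKKSK(I(II)S(I(S(SK))))
  →1  KKSK(I(II)S(I(S(SK))))
  →2  KK(I(II)S(I(S(SK))))

Answer: after 2 steps: KK(I(II)S(I(S(SK))))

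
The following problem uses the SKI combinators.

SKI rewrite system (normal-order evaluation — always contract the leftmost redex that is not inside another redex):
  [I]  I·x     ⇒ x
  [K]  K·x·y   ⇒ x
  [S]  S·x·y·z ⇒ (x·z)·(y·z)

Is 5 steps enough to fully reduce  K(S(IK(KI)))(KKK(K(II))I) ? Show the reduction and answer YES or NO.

  start: K(S(IK(KI)))(KKK(K(II))I)
  →1  S(IK(KI))
  →2  S(K(KI))

Answer: YES — reaches normal form S(K(KI)) in 2 ≤ 5 steps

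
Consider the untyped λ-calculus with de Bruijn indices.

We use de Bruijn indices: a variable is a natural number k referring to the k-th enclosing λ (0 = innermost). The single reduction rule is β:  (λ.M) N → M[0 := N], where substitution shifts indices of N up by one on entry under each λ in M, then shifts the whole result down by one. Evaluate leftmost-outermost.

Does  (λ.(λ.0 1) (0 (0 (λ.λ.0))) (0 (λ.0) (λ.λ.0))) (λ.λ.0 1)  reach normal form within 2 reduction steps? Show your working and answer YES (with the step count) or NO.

  start: (λ.(λ.0 1) (0 (0 (λ.λ.0))) (0 (λ.0) (λ.λ.0))) (λ.λ.0 1)
  step 1: (λ.0 (λ.λ.0 1)) ((λ.λ.0 1) ((λ.λ.0 1) (λ.λ.0))) ((λ.λ.0 1) (λ.0) (λ.λ.0))
  step 2: (λ.λ.0 1) ((λ.λ.0 1) (λ.λ.0)) (λ.λ.0 1) ((λ.λ.0 1) (λ.0) (λ.λ.0))

Answer: NO — after 2 steps the term is (λ.λ.0 1) ((λ.λ.0 1) (λ.λ.0)) (λ.λ.0 1) ((λ.λ.0 1) (λ.0) (λ.λ.0)), not yet normal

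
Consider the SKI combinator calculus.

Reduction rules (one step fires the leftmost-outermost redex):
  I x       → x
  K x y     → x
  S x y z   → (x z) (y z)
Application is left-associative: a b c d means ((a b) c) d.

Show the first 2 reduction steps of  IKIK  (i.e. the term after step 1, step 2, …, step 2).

Answer: after 2 steps: I

Reduction:
  start: IKIK
  step 1: KIK
  step 2: I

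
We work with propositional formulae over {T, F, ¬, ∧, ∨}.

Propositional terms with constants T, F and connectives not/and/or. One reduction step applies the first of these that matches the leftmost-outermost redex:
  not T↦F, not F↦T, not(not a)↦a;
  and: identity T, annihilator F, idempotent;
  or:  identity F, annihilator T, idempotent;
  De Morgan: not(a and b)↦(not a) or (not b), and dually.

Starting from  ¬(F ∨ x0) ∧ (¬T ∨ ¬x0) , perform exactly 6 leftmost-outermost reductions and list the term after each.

  start: ¬(F ∨ x0) ∧ (¬T ∨ ¬x0)
  [1] (¬F ∧ ¬x0) ∧ (¬T ∨ ¬x0)
  [2] (T ∧ ¬x0) ∧ (¬T ∨ ¬x0)
  [3] ¬x0 ∧ (¬T ∨ ¬x0)
  [4] ¬x0 ∧ (F ∨ ¬x0)
  [5] ¬x0 ∧ ¬x0
  [6] ¬x0

Answer: after 6 steps: ¬x0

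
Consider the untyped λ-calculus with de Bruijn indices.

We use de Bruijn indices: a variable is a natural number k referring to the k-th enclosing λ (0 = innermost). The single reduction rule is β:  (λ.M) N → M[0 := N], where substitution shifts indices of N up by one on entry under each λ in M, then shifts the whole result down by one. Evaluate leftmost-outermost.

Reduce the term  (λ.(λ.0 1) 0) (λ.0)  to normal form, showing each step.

  start: (λ.(λ.0 1) 0) (λ.0)
  [1] (λ.0 (λ.0)) (λ.0)
  [2] (λ.0) (λ.0)
  [3] λ.0

Answer: normal form = λ.0  (in 3 steps)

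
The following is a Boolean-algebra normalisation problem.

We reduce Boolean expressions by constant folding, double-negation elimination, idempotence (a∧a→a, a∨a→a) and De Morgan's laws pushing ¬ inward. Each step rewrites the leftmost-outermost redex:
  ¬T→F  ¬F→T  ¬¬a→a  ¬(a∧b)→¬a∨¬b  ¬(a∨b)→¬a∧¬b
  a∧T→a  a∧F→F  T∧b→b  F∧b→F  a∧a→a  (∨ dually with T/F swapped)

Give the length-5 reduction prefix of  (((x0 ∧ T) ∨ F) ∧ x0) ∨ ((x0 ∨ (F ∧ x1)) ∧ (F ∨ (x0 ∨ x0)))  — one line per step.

Answer: after 5 steps: x0 ∨ (x0 ∧ (F ∨ (x0 ∨ x0)))

Reduction:
  start: (((x0 ∧ T) ∨ F) ∧ x0) ∨ ((x0 ∨ (F ∧ x1)) ∧ (F ∨ (x0 ∨ x0)))
  [1] ((x0 ∧ T) ∧ x0) ∨ ((x0 ∨ (F ∧ x1)) ∧ (F ∨ (x0 ∨ x0)))
  [2] (x0 ∧ x0) ∨ ((x0 ∨ (F ∧ x1)) ∧ (F ∨ (x0 ∨ x0)))
  [3] x0 ∨ ((x0 ∨ (F ∧ x1)) ∧ (F ∨ (x0 ∨ x0)))
  [4] x0 ∨ ((x0 ∨ F) ∧ (F ∨ (x0 ∨ x0)))
  [5] x0 ∨ (x0 ∧ (F ∨ (x0 ∨ x0)))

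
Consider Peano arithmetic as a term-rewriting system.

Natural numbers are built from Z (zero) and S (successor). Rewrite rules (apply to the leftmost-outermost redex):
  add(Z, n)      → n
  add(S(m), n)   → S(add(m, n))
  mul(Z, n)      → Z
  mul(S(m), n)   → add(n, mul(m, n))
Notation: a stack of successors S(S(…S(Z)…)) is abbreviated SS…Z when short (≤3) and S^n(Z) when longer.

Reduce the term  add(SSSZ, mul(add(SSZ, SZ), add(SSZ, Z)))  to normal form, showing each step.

  start: add(SSSZ, mul(add(SSZ, SZ), add(SSZ, Z)))
  step 1: S(add(SSZ, mul(add(SSZ, SZ), add(SSZ, Z))))
  step 2: S(S(add(SZ, mul(add(SSZ, SZ), add(SSZ, Z)))))
  step 3: S(S(S(add(Z, mul(add(SSZ, SZ), add(SSZ, Z))))))
  step 4: S(S(S(mul(add(SSZ, SZ), add(SSZ, Z)))))
  step 5: S(S(S(mul(S(add(SZ, SZ)), add(SSZ, Z)))))
  step 6: S(S(S(add(add(SSZ, Z), mul(add(SZ, SZ), add(SSZ, Z))))))
  step 7: S(S(S(add(S(add(SZ, Z)), mul(add(SZ, SZ), add(SSZ, Z))))))
  step 8: S(S(S(S(add(add(SZ, Z), mul(add(SZ, SZ), add(SSZ, Z)))))))
  step 9: S(S(S(S(add(S(add(Z, Z)), mul(add(SZ, SZ), add(SSZ, Z)))))))
  step 10: S(S(S(S(S(add(add(Z, Z), mul(add(SZ, SZ), add(SSZ, Z))))))))
  step 11: S(S(S(S(S(add(Z, mul(add(SZ, SZ), add(SSZ, Z))))))))
  step 12: S(S(S(S(S(mul(add(SZ, SZ), add(SSZ, Z)))))))
  step 13: S(S(S(S(S(mul(S(add(Z, SZ)), add(SSZ, Z)))))))
  step 14: S(S(S(S(S(add(add(SSZ, Z), mul(add(Z, SZ), add(SSZ, Z))))))))
  step 15: S(S(S(S(S(add(S(add(SZ, Z)), mul(add(Z, SZ), add(SSZ, Z))))))))
  step 16: S(S(S(S(S(S(add(add(SZ, Z), mul(add(Z, SZ), add(SSZ, Z)))))))))
  step 17: S(S(S(S(S(S(add(S(add(Z, Z)), mul(add(Z, SZ), add(SSZ, Z)))))))))
  step 18: S(S(S(S(S(S(S(add(add(Z, Z), mul(add(Z, SZ), add(SSZ, Z))))))))))
  step 19: S(S(S(S(S(S(S(add(Z, mul(add(Z, SZ), add(SSZ, Z))))))))))
  step 20: S(S(S(S(S(S(S(mul(add(Z, SZ), add(SSZ, Z)))))))))
  step 21: S(S(S(S(S(S(S(mul(SZ, add(SSZ, Z)))))))))
  step 22: S(S(S(S(S(S(S(add(add(SSZ, Z), mul(Z, add(SSZ, Z))))))))))
  step 23: S(S(S(S(S(S(S(add(S(add(SZ, Z)), mul(Z, add(SSZ, Z))))))))))
  step 24: S(S(S(S(S(S(S(S(add(add(SZ, Z), mul(Z, add(SSZ, Z)))))))))))
  step 25: S(S(S(S(S(S(S(S(add(S(add(Z, Z)), mul(Z, add(SSZ, Z)))))))))))
  step 26: S(S(S(S(S(S(S(S(S(add(add(Z, Z), mul(Z, add(SSZ, Z))))))))))))
  step 27: S(S(S(S(S(S(S(S(S(add(Z, mul(Z, add(SSZ, Z))))))))))))
  step 28: S(S(S(S(S(S(S(S(S(mul(Z, add(SSZ, Z)))))))))))
  step 29: S^9(Z)

Answer: normal form = S^9(Z)  (in 29 steps)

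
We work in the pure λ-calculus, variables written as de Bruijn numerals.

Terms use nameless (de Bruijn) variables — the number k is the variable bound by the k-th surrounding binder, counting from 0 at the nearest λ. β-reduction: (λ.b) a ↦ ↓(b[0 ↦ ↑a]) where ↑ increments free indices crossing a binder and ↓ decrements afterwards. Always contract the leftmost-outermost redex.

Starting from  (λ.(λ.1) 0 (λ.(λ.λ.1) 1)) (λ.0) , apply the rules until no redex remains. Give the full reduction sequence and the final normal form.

  start: (λ.(λ.1) 0 (λ.(λ.λ.1) 1)) (λ.0)
  →1  (λ.λ.0) (λ.0) (λ.(λ.λ.1) (λ.0))
  →2  (λ.0) (λ.(λ.λ.1) (λ.0))
  →3  λ.(λ.λ.1) (λ.0)
  →4  λ.λ.λ.0

Answer: normal form = λ.λ.λ.0  (in 4 steps)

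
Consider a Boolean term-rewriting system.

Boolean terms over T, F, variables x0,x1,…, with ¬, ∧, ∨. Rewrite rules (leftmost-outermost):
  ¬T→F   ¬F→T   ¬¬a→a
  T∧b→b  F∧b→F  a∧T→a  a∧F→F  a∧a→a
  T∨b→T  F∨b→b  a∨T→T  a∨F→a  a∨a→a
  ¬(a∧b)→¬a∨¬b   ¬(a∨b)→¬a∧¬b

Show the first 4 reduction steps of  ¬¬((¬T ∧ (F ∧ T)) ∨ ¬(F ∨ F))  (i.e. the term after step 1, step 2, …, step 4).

  start: ¬¬((¬T ∧ (F ∧ T)) ∨ ¬(F ∨ F))
  step 1: (¬T ∧ (F ∧ T)) ∨ ¬(F ∨ F)
  step 2: (F ∧ (F ∧ T)) ∨ ¬(F ∨ F)
  step 3: F ∨ ¬(F ∨ F)
  step 4: ¬(F ∨ F)

Answer: after 4 steps: ¬(F ∨ F)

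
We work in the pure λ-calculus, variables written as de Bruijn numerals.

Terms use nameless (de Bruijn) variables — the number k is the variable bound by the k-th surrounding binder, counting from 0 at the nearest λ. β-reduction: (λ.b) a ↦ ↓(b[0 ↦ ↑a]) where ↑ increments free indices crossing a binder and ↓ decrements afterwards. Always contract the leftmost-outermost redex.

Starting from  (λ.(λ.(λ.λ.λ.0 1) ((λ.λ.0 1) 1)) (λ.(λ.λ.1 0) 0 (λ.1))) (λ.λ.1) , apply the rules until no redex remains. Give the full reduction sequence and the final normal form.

Answer: normal form = λ.λ.0 1  (in 3 steps)

Working:
  start: (λ.(λ.(λ.λ.λ.0 1) ((λ.λ.0 1) 1)) (λ.(λ.λ.1 0) 0 (λ.1))) (λ.λ.1)
  →1  (λ.(λ.λ.λ.0 1) ((λ.λ.0 1) (λ.λ.1))) (λ.(λ.λ.1 0) 0 (λ.1))
  →2  (λ.λ.λ.0 1) ((λ.λ.0 1) (λ.λ.1))
  →3  λ.λ.0 1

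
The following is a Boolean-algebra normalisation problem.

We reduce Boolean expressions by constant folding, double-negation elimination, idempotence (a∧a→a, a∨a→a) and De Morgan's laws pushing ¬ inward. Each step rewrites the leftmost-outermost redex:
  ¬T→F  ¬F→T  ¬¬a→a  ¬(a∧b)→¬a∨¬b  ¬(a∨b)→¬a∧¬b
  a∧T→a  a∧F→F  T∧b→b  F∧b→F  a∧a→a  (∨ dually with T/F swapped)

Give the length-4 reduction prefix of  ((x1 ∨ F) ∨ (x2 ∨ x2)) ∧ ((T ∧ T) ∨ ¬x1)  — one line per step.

  start: ((x1 ∨ F) ∨ (x2 ∨ x2)) ∧ ((T ∧ T) ∨ ¬x1)
  step 1: (x1 ∨ (x2 ∨ x2)) ∧ ((T ∧ T) ∨ ¬x1)
  step 2: (x1 ∨ x2) ∧ ((T ∧ T) ∨ ¬x1)
  step 3: (x1 ∨ x2) ∧ (T ∨ ¬x1)
  step 4: (x1 ∨ x2) ∧ T

Answer: after 4 steps: (x1 ∨ x2) ∧ T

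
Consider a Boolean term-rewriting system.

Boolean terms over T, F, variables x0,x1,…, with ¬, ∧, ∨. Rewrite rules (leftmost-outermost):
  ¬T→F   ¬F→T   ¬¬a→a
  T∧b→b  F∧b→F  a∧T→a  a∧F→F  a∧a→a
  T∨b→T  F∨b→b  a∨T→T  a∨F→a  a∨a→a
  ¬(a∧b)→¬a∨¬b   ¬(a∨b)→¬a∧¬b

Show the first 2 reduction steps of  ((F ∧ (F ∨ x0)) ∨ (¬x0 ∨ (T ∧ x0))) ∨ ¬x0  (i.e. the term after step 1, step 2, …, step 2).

  start: ((F ∧ (F ∨ x0)) ∨ (¬x0 ∨ (T ∧ x0))) ∨ ¬x0
  [1] (F ∨ (¬x0 ∨ (T ∧ x0))) ∨ ¬x0
  [2] (¬x0 ∨ (T ∧ x0)) ∨ ¬x0

Answer: after 2 steps: (¬x0 ∨ (T ∧ x0)) ∨ ¬x0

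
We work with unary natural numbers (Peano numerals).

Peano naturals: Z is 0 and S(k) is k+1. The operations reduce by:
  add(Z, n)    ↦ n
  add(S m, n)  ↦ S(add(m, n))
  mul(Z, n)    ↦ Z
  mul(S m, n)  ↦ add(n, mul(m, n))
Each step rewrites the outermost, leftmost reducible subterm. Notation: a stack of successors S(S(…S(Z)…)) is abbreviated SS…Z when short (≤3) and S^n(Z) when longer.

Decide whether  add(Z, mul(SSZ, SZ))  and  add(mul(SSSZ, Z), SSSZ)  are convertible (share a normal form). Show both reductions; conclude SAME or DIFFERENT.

Term A:
  start: add(Z, mul(SSZ, SZ))
  step 1: mul(SSZ, SZ)
  step 2: add(SZ, mul(SZ, SZ))
  step 3: S(add(Z, mul(SZ, SZ)))
  step 4: S(mul(SZ, SZ))
  step 5: S(add(SZ, mul(Z, SZ)))
  step 6: S(S(add(Z, mul(Z, SZ))))
  step 7: S(S(mul(Z, SZ)))
  step 8: SSZ

Term B:
  start: add(mul(SSSZ, Z), SSSZ)
  step 1: add(add(Z, mul(SSZ, Z)), SSSZ)
  step 2: add(mul(SSZ, Z), SSSZ)
  step 3: add(add(Z, mul(SZ, Z)), SSSZ)
  step 4: add(mul(SZ, Z), SSSZ)
  step 5: add(add(Z, mul(Z, Z)), SSSZ)
  step 6: add(mul(Z, Z), SSSZ)
  step 7: add(Z, SSSZ)
  step 8: SSSZ

Answer: DIFFERENT — A ⇓ SSZ, B ⇓ SSSZ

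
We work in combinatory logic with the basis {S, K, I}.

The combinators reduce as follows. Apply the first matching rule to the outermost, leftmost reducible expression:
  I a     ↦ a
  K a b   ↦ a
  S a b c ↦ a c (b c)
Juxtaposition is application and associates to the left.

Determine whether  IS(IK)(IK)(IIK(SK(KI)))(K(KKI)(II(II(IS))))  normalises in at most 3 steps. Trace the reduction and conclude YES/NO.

  start: IS(IK)(IK)(IIK(SK(KI)))(K(KKI)(II(II(IS))))
  [1] S(IK)(IK)(IIK(SK(KI)))(K(KKI)(II(II(IS))))
  [2] IK(IIK(SK(KI)))(IK(IIK(SK(KI))))(K(KKI)(II(II(IS))))
  [3] K(IIK(SK(KI)))(IK(IIK(SK(KI))))(K(KKI)(II(II(IS))))

Answer: NO — after 3 steps the term is K(IIK(SK(KI)))(IK(IIK(SK(KI))))(K(KKI)(II(II(IS)))), not yet normal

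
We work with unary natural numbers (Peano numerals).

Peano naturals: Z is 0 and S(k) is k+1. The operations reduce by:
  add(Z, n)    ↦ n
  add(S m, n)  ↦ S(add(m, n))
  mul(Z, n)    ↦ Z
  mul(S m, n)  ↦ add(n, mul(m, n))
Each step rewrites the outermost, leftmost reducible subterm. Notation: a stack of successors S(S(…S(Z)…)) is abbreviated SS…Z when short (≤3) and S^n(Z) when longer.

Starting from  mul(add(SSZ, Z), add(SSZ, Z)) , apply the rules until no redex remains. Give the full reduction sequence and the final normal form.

  start: mul(add(SSZ, Z), add(SSZ, Z))
  [1] mul(S(add(SZ, Z)), add(SSZ, Z))
  [2] add(add(SSZ, Z), mul(add(SZ, Z), add(SSZ, Z)))
  [3] add(S(add(SZ, Z)), mul(add(SZ, Z), add(SSZ, Z)))
  [4] S(add(add(SZ, Z), mul(add(SZ, Z), add(SSZ, Z))))
  [5] S(add(S(add(Z, Z)), mul(add(SZ, Z), add(SSZ, Z))))
  [6] S(S(add(add(Z, Z), mul(add(SZ, Z), add(SSZ, Z)))))
  [7] S(S(add(Z, mul(add(SZ, Z), add(SSZ, Z)))))
  [8] S(S(mul(add(SZ, Z), add(SSZ, Z))))
  [9] S(S(mul(S(add(Z, Z)), add(SSZ, Z))))
  [10] S(S(add(add(SSZ, Z), mul(add(Z, Z), add(SSZ, Z)))))
  [11] S(S(add(S(add(SZ, Z)), mul(add(Z, Z), add(SSZ, Z)))))
  [12] S(S(S(add(add(SZ, Z), mul(add(Z, Z), add(SSZ, Z))))))
  [13] S(S(S(add(S(add(Z, Z)), mul(add(Z, Z), add(SSZ, Z))))))
  [14] S(S(S(S(add(add(Z, Z), mul(add(Z, Z), add(SSZ, Z)))))))
  [15] S(S(S(S(add(Z, mul(add(Z, Z), add(SSZ, Z)))))))
  [16] S(S(S(S(mul(add(Z, Z), add(SSZ, Z))))))
  [17] S(S(S(S(mul(Z, add(SSZ, Z))))))
  [18] S^4(Z)

Answer: normal form = S^4(Z)  (in 18 steps)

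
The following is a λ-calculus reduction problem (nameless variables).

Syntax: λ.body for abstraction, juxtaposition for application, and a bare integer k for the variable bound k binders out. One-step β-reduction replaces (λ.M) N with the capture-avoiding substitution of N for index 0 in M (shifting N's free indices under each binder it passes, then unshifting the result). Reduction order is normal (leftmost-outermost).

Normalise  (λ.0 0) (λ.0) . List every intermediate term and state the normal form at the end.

  start: (λ.0 0) (λ.0)
  →1  (λ.0) (λ.0)
  →2  λ.0

Answer: normal form = λ.0  (in 2 steps)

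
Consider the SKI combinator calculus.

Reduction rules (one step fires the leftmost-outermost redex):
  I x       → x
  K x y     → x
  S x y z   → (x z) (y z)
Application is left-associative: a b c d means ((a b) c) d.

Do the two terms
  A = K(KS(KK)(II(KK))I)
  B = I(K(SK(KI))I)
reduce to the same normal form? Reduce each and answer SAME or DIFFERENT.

Term A:
  start: K(KS(KK)(II(KK))I)
  →1  K(S(II(KK))I)
  →2  K(S(I(KK))I)
  →3  K(S(KK)I)

Term B:
  start: I(K(SK(KI))I)
  →1  K(SK(KI))I
  →2  SK(KI)

Answer: DIFFERENT — A ⇓ K(S(KK)I), B ⇓ SK(KI)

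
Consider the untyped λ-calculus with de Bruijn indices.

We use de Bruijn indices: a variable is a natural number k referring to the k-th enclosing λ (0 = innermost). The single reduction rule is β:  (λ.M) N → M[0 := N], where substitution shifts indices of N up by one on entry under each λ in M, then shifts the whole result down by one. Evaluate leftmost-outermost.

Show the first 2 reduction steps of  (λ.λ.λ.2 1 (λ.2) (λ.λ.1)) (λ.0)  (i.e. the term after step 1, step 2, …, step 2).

  start: (λ.λ.λ.2 1 (λ.2) (λ.λ.1)) (λ.0)
  [1] λ.λ.(λ.0) 1 (λ.2) (λ.λ.1)
  [2] λ.λ.1 (λ.2) (λ.λ.1)

Answer: after 2 steps: λ.λ.1 (λ.2) (λ.λ.1)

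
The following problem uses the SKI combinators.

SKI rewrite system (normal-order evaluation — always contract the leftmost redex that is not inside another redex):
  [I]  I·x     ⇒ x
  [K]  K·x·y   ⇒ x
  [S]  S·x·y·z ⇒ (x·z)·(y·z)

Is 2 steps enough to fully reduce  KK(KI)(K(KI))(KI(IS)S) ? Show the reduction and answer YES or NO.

Answer: YES — reaches normal form K(KI) in 2 ≤ 2 steps

Working:
  start: KK(KI)(K(KI))(KI(IS)S)
  [1] K(K(KI))(KI(IS)S)
  [2] K(KI)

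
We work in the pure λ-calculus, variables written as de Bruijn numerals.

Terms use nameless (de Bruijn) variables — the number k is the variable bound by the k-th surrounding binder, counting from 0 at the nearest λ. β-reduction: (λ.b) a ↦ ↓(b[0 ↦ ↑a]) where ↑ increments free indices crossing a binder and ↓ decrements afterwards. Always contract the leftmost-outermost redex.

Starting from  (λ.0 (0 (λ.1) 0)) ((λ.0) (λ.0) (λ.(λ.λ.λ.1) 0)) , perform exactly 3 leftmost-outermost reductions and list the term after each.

  start: (λ.0 (0 (λ.1) 0)) ((λ.0) (λ.0) (λ.(λ.λ.λ.1) 0))
  →1  (λ.0) (λ.0) (λ.(λ.λ.λ.1) 0) ((λ.0) (λ.0) (λ.(λ.λ.λ.1) 0) (λ.(λ.0) (λ.0) (λ.(λ.λ.λ.1) 0)) ((λ.0) (λ.0) (λ.(λ.λ.λ.1) 0)))
  →2  (λ.0) (λ.(λ.λ.λ.1) 0) ((λ.0) (λ.0) (λ.(λ.λ.λ.1) 0) (λ.(λ.0) (λ.0) (λ.(λ.λ.λ.1) 0)) ((λ.0) (λ.0) (λ.(λ.λ.λ.1) 0)))
  →3  (λ.(λ.λ.λ.1) 0) ((λ.0) (λ.0) (λ.(λ.λ.λ.1) 0) (λ.(λ.0) (λ.0) (λ.(λ.λ.λ.1) 0)) ((λ.0) (λ.0) (λ.(λ.λ.λ.1) 0)))

Answer: after 3 steps: (λ.(λ.λ.λ.1) 0) ((λ.0) (λ.0) (λ.(λ.λ.λ.1) 0) (λ.(λ.0) (λ.0) (λ.(λ.λ.λ.1) 0)) ((λ.0) (λ.0) (λ.(λ.λ.λ.1) 0)))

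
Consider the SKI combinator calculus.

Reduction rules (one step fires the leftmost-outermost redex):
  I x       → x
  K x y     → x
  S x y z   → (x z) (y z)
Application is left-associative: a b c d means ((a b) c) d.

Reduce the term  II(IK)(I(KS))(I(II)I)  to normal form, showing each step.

  start: II(IK)(I(KS))(I(II)I)
  step 1: I(IK)(I(KS))(I(II)I)
  step 2: IK(I(KS))(I(II)I)
  step 3: K(I(KS))(I(II)I)
  step 4: I(KS)
  step 5: KS

Answer: normal form = KS  (in 5 steps)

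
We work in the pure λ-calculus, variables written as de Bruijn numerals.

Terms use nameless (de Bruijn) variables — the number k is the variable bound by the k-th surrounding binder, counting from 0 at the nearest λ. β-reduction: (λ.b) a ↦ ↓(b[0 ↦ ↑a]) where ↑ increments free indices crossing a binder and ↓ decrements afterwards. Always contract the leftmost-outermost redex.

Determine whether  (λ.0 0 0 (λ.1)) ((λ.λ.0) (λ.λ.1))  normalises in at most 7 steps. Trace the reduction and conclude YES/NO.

Answer: NO — after 7 steps the term is λ.(λ.λ.0) (λ.λ.1), not yet normal

Derivation:
  start: (λ.0 0 0 (λ.1)) ((λ.λ.0) (λ.λ.1))
  →1  (λ.λ.0) (λ.λ.1) ((λ.λ.0) (λ.λ.1)) ((λ.λ.0) (λ.λ.1)) (λ.(λ.λ.0) (λ.λ.1))
  →2  (λ.0) ((λ.λ.0) (λ.λ.1)) ((λ.λ.0) (λ.λ.1)) (λ.(λ.λ.0) (λ.λ.1))
  →3  (λ.λ.0) (λ.λ.1) ((λ.λ.0) (λ.λ.1)) (λ.(λ.λ.0) (λ.λ.1))
  →4  (λ.0) ((λ.λ.0) (λ.λ.1)) (λ.(λ.λ.0) (λ.λ.1))
  →5  (λ.λ.0) (λ.λ.1) (λ.(λ.λ.0) (λ.λ.1))
  →6  (λ.0) (λ.(λ.λ.0) (λ.λ.1))
  →7  λ.(λ.λ.0) (λ.λ.1)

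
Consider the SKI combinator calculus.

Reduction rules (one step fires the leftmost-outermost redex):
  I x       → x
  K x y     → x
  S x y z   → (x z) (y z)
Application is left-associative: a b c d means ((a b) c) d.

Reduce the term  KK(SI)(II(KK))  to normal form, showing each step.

  start: KK(SI)(II(KK))
  step 1: K(II(KK))
  step 2: K(I(KK))
  step 3: K(KK)

Answer: normal form = K(KK)  (in 3 steps)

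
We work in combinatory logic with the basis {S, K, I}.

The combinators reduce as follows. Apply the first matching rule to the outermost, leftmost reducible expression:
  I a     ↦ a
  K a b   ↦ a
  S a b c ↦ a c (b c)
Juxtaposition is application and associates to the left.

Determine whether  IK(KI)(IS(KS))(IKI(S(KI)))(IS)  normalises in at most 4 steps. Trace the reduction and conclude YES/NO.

Answer: NO — after 4 steps the term is IS, not yet normal

Working:
  start: IK(KI)(IS(KS))(IKI(S(KI)))(IS)
  step 1: K(KI)(IS(KS))(IKI(S(KI)))(IS)
  step 2: KI(IKI(S(KI)))(IS)
  step 3: I(IS)
  step 4: IS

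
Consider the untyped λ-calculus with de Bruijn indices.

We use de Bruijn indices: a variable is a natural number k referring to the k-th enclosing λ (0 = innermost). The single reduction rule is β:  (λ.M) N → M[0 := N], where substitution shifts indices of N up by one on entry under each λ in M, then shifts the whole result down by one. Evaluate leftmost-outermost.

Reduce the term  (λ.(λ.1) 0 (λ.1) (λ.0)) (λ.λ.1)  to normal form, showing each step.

  start: (λ.(λ.1) 0 (λ.1) (λ.0)) (λ.λ.1)
  step 1: (λ.λ.λ.1) (λ.λ.1) (λ.λ.λ.1) (λ.0)
  step 2: (λ.λ.1) (λ.λ.λ.1) (λ.0)
  step 3: (λ.λ.λ.λ.1) (λ.0)
  step 4: λ.λ.λ.1

Answer: normal form = λ.λ.λ.1  (in 4 steps)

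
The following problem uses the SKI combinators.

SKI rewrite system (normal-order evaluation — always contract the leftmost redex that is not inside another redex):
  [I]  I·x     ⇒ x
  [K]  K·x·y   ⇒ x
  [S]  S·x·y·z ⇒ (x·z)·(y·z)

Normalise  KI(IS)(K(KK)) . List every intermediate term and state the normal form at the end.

  start: KI(IS)(K(KK))
  →1  I(K(KK))
  →2  K(KK)

Answer: normal form = K(KK)  (in 2 steps)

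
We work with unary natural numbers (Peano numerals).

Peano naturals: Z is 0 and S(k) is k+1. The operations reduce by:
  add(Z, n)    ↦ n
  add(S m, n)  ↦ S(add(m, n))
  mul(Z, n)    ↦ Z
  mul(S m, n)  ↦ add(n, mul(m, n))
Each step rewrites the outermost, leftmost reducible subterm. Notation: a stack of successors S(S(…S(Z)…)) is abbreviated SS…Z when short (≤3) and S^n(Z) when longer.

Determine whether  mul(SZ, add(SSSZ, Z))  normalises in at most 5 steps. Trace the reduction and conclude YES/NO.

  start: mul(SZ, add(SSSZ, Z))
  step 1: add(add(SSSZ, Z), mul(Z, add(SSSZ, Z)))
  step 2: add(S(add(SSZ, Z)), mul(Z, add(SSSZ, Z)))
  step 3: S(add(add(SSZ, Z), mul(Z, add(SSSZ, Z))))
  step 4: S(add(S(add(SZ, Z)), mul(Z, add(SSSZ, Z))))
  step 5: S(S(add(add(SZ, Z), mul(Z, add(SSSZ, Z)))))

Answer: NO — after 5 steps the term is S(S(add(add(SZ, Z), mul(Z, add(SSSZ, Z))))), not yet normal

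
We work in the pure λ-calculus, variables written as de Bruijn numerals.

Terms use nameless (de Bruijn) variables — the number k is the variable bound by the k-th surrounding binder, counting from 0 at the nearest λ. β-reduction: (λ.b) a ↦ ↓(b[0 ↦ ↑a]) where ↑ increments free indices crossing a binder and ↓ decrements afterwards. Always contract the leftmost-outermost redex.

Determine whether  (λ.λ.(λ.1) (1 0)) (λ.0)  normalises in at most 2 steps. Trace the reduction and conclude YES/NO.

  start: (λ.λ.(λ.1) (1 0)) (λ.0)
  [1] λ.(λ.1) ((λ.0) 0)
  [2] λ.0

Answer: YES — reaches normal form λ.0 in 2 ≤ 2 steps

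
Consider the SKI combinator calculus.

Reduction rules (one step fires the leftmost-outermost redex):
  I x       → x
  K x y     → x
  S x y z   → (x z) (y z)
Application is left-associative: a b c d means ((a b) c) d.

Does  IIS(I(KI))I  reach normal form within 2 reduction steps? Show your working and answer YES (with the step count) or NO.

  start: IIS(I(KI))I
  [1] IS(I(KI))I
  [2] S(I(KI))I

Answer: NO — after 2 steps the term is S(I(KI))I, not yet normal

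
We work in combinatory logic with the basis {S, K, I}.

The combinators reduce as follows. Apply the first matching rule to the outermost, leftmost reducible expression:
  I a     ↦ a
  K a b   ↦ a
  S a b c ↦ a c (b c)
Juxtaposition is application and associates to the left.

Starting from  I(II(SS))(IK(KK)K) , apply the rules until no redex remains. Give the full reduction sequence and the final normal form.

  start: I(II(SS))(IK(KK)K)
  step 1: II(SS)(IK(KK)K)
  step 2: I(SS)(IK(KK)K)
  step 3: SS(IK(KK)K)
  step 4: SS(K(KK)K)
  step 5: SS(KK)

Answer: normal form = SS(KK)  (in 5 steps)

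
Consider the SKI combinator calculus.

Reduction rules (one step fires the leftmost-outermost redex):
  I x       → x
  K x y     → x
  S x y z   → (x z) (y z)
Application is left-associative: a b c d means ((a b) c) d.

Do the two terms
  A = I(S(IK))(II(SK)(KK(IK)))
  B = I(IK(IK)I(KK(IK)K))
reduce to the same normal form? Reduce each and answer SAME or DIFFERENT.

Term A:
  start: I(S(IK))(II(SK)(KK(IK)))
  step 1: S(IK)(II(SK)(KK(IK)))
  step 2: SK(II(SK)(KK(IK)))
  step 3: SK(I(SK)(KK(IK)))
  step 4: SK(SK(KK(IK)))
  step 5: SK(SKK)

Term B:
  start: I(IK(IK)I(KK(IK)K))
  step 1: IK(IK)I(KK(IK)K)
  step 2: K(IK)I(KK(IK)K)
  step 3: IK(KK(IK)K)
  step 4: K(KK(IK)K)
  step 5: K(KK)

Answer: DIFFERENT — A ⇓ SK(SKK), B ⇓ K(KK)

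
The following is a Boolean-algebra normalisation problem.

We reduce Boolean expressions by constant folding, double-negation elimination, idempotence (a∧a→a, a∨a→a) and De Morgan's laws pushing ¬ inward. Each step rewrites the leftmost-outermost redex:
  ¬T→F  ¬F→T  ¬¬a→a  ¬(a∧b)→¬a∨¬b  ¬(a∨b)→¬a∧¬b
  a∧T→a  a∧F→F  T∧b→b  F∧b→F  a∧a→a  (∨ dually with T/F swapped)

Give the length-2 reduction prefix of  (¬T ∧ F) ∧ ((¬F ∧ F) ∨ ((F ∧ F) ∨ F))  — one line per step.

  start: (¬T ∧ F) ∧ ((¬F ∧ F) ∨ ((F ∧ F) ∨ F))
  [1] F ∧ ((¬F ∧ F) ∨ ((F ∧ F) ∨ F))
  [2] F

Answer: after 2 steps: F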